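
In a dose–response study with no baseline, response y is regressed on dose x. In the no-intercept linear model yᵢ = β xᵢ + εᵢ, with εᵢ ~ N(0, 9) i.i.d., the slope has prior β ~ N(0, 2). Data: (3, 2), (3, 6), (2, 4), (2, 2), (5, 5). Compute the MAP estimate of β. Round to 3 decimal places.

β̂_MAP = 1.099

log p(β | y) = −Σ(yᵢ − βxᵢ)²/(2·9) − β²/(2·2) + const.
Setting the derivative to zero: Σxᵢ(yᵢ − βxᵢ)/9 − β/2 = 0, so β = Σxᵢyᵢ / (Σxᵢ² + σ²/τ²).
Σxᵢyᵢ = 3·2 + 3·6 + 2·4 + 2·2 + 5·5 = 61; Σxᵢ² = 51; σ²/τ² = 4.5.
β̂_MAP = 61 / (51 + 4.5) = 61/55.5 ≈ 1.099.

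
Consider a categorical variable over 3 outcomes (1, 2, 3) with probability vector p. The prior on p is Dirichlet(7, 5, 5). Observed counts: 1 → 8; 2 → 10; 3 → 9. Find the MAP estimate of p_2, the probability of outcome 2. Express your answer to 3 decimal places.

MAP estimate: 0.341

The posterior is Dirichlet(αᵢ + nᵢ) = Dirichlet(15, 15, 14).
For a Dirichlet(a₁,…,a_K) with all aᵢ > 1, the mode has j-th component (aⱼ − 1)/(Σaᵢ − K).
Here Σaᵢ = 44 and K = 3, so p_2 = (15 − 1)/(44 − 3) = 14/41 ≈ 0.341.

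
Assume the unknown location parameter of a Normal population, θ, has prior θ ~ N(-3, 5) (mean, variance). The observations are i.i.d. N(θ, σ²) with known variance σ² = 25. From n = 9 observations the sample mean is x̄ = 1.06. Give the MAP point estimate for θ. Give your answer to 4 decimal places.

θ̂_MAP = -0.3900

n = 9, x̄ = 1.06.
For a Normal prior and Normal likelihood with known variance, the posterior is Normal; its mode equals its mean, the precision-weighted average.
Prior precision 1/σ₀² = 1/5 = 0.2; data precision n/σ² = 9/25 = 0.36.
θ̂ = (0.2·(-3) + 0.36·1.06) / (0.2 + 0.36) = (-0.2184)/0.56 = -0.3900.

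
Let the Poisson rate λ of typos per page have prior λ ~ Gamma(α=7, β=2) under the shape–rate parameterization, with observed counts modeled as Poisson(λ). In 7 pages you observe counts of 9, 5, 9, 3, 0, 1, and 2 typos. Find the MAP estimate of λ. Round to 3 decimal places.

Σxᵢ = 9+5+9+3+0+1+2 = 29, with n = 7.
Posterior ∝ λ^6e^(−2λ) · λ^29e^(−7λ) = λ^35e^(−9λ), i.e. Gamma(shape=36, rate=9).
The mode of a Gamma(a, b) with a ≥ 1 (shape–rate) is (a−1)/b = 35/9 ≈ 3.889.

λ̂_MAP = 3.889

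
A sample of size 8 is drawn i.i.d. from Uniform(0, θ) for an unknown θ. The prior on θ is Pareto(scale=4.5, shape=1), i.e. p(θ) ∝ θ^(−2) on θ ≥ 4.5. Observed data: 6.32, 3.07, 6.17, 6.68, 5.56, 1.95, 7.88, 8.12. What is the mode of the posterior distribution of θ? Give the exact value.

θ̂_MAP = 8.12

The Uniform(0, θ) likelihood is θ^(−n) for θ ≥ max(xᵢ), zero otherwise. Here max(xᵢ) = 8.12.
Posterior ∝ θ^(−2) · θ^(−8) = θ^(−10) on θ ≥ max(4.5, 8.12) = 8.12.
This density is strictly decreasing in θ, so the posterior mode lies at the lower boundary of the support.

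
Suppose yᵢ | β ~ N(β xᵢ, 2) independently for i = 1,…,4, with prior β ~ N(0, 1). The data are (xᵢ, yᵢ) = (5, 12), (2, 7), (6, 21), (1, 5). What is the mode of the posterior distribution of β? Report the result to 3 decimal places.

β̂_MAP = 3.015

log p(β | y) = −Σ(yᵢ − βxᵢ)²/(2·2) − β²/(2·1) + const.
Setting the derivative to zero: Σxᵢ(yᵢ − βxᵢ)/2 − β/1 = 0, so β = Σxᵢyᵢ / (Σxᵢ² + σ²/τ²).
Σxᵢyᵢ = 5·12 + 2·7 + 6·21 + 1·5 = 205; Σxᵢ² = 66; σ²/τ² = 2.
β̂_MAP = 205 / (66 + 2) = 205/68 ≈ 3.015.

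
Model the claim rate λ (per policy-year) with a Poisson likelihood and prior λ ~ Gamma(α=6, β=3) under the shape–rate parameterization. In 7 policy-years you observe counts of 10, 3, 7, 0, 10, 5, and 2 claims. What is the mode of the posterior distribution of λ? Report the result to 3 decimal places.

λ̂_MAP = 4.200

Σxᵢ = 10+3+7+0+10+5+2 = 37, with n = 7.
Posterior ∝ λ^5e^(−3λ) · λ^37e^(−7λ) = λ^42e^(−10λ), i.e. Gamma(shape=43, rate=10).
The mode of a Gamma(a, b) with a ≥ 1 (shape–rate) is (a−1)/b = 42/10 ≈ 4.200.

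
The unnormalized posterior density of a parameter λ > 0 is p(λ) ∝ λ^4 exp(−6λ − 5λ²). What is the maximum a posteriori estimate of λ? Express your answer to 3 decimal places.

ℓ'(λ) = 4/λ − 6 − 10λ. Setting this to zero and multiplying by λ: 10λ² + 6λ − 4 = 0.
λ = (−6 + √(6² + 4·10·4)) / (2·10) = (−6 + √196) / 20 = (−6 + 14)/20 = 2/5.
ℓ''(λ) = −4/λ² − 10 < 0, confirming a maximum.

λ̂_MAP = 0.400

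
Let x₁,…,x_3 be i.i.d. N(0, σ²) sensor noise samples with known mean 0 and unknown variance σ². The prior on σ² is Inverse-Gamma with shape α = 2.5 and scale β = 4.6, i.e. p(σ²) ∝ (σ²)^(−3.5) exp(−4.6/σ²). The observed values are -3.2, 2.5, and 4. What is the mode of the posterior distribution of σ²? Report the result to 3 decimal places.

σ̂²_MAP = 4.169

Sum of squared deviations about the known mean: SS = (-3.2−0)² + (2.5−0)² + (4−0)² = 32.49.
The Normal likelihood contributes (σ²)^(−n/2) exp(−SS/(2σ²)), so the posterior is Inverse-Gamma(α + n/2, β + SS/2) = Inverse-Gamma(4, 20.845).
The mode of Inverse-Gamma(a, b) is b/(a+1) = 20.845/5 ≈ 4.169.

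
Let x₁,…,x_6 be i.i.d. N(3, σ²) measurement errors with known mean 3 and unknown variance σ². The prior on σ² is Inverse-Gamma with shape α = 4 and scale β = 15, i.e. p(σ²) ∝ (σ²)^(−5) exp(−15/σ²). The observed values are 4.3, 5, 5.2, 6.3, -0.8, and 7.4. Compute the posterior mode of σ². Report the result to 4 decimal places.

Sum of squared deviations about the known mean: SS = (4.3−3)² + (5−3)² + (5.2−3)² + (6.3−3)² + (-0.8−3)² + (7.4−3)² = 55.22.
The Normal likelihood contributes (σ²)^(−n/2) exp(−SS/(2σ²)), so the posterior is Inverse-Gamma(α + n/2, β + SS/2) = Inverse-Gamma(7, 42.61).
The mode of Inverse-Gamma(a, b) is b/(a+1) = 42.61/8 ≈ 5.3263.

σ̂²_MAP = 5.3263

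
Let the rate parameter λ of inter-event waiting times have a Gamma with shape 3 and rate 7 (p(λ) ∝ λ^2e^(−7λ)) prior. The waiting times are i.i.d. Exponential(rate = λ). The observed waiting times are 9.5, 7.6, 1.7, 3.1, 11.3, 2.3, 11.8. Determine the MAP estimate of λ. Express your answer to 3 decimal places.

The Exponential(rate=λ) likelihood is ∝ λ^n e^(−λΣtᵢ). Here n = 7 and Σtᵢ = 9.5 + 7.6 + 1.7 + 3.1 + 11.3 + 2.3 + 11.8 = 47.3.
Posterior ∝ λ^2e^(−7λ) · λ^7e^(−47.3λ) = λ^9e^(−54.3λ), i.e. Gamma(10, 54.3).
Mode = (a−1)/b = 9/54.3 ≈ 0.166.

λ̂_MAP = 0.166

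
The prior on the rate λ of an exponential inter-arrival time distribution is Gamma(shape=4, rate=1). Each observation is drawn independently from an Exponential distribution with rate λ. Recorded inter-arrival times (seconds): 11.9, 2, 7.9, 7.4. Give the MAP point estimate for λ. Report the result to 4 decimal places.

The Exponential(rate=λ) likelihood is ∝ λ^n e^(−λΣtᵢ). Here n = 4 and Σtᵢ = 11.9 + 2 + 7.9 + 7.4 = 29.2.
Posterior ∝ λ^3e^(−1λ) · λ^4e^(−29.2λ) = λ^7e^(−30.2λ), i.e. Gamma(8, 30.2).
Mode = (a−1)/b = 7/30.2 ≈ 0.2318.

λ̂_MAP = 0.2318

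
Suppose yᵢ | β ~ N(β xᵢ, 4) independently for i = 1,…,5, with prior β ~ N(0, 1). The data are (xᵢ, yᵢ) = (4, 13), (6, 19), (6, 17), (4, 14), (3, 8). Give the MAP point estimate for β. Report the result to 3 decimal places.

log p(β | y) = −Σ(yᵢ − βxᵢ)²/(2·4) − β²/(2·1) + const.
Setting the derivative to zero: Σxᵢ(yᵢ − βxᵢ)/4 − β/1 = 0, so β = Σxᵢyᵢ / (Σxᵢ² + σ²/τ²).
Σxᵢyᵢ = 4·13 + 6·19 + 6·17 + 4·14 + 3·8 = 348; Σxᵢ² = 113; σ²/τ² = 4.
β̂_MAP = 348 / (113 + 4) = 348/117 ≈ 2.974.

β̂_MAP = 2.974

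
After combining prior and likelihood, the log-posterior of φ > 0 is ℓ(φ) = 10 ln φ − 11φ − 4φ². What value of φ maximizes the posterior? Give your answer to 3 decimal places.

ℓ'(φ) = 10/φ − 11 − 8φ. Setting this to zero and multiplying by φ: 8φ² + 11φ − 10 = 0.
φ = (−11 + √(11² + 4·8·10)) / (2·8) = (−11 + √441) / 16 = (−11 + 21)/16 = 5/8.
ℓ''(φ) = −10/φ² − 8 < 0, confirming a maximum.

φ̂_MAP = 0.625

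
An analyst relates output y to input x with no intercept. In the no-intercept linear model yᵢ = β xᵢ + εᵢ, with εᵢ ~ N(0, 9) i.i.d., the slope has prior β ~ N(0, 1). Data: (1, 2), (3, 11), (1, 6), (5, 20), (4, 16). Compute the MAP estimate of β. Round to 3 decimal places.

log p(β | y) = −Σ(yᵢ − βxᵢ)²/(2·9) − β²/(2·1) + const.
Setting the derivative to zero: Σxᵢ(yᵢ − βxᵢ)/9 − β/1 = 0, so β = Σxᵢyᵢ / (Σxᵢ² + σ²/τ²).
Σxᵢyᵢ = 1·2 + 3·11 + 1·6 + 5·20 + 4·16 = 205; Σxᵢ² = 52; σ²/τ² = 9.
β̂_MAP = 205 / (52 + 9) = 205/61 ≈ 3.361.

β̂_MAP = 3.361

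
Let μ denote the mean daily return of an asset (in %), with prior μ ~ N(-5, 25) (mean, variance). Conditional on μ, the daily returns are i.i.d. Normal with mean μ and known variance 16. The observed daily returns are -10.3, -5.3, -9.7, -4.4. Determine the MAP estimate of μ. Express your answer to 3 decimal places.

μ̂_MAP = -7.091

n = 4; x̄ = ((-10.3) + (-5.3) + (-9.7) + (-4.4))/4 = -29.7/4 = -7.425.
For a Normal prior and Normal likelihood with known variance, the posterior is Normal; its mode equals its mean, the precision-weighted average.
Prior precision 1/σ₀² = 1/25 = 0.04; data precision n/σ² = 4/16 = 0.25.
μ̂ = (0.04·(-5) + 0.25·(-7.425)) / (0.04 + 0.25) = (-2.05625)/0.29 = -1645/232 ≈ -7.091.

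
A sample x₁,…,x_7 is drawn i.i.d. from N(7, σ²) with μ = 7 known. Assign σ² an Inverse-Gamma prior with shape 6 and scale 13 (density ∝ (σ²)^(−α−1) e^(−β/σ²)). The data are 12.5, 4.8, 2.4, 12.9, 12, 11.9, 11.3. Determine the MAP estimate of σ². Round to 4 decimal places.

σ̂²_MAP = 8.7886

Sum of squared deviations about the known mean: SS = (12.5−7)² + (4.8−7)² + (2.4−7)² + (12.9−7)² + (12−7)² + (11.9−7)² + (11.3−7)² = 158.56.
The Normal likelihood contributes (σ²)^(−n/2) exp(−SS/(2σ²)), so the posterior is Inverse-Gamma(α + n/2, β + SS/2) = Inverse-Gamma(9.5, 92.28).
The mode of Inverse-Gamma(a, b) is b/(a+1) = 92.28/10.5 ≈ 8.7886.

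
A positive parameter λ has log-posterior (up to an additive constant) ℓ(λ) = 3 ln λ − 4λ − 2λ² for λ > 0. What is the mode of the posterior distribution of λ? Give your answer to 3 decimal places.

ℓ'(λ) = 3/λ − 4 − 4λ. Setting this to zero and multiplying by λ: 4λ² + 4λ − 3 = 0.
λ = (−4 + √(4² + 4·4·3)) / (2·4) = (−4 + √64) / 8 = (−4 + 8)/8 = 1/2.
ℓ''(λ) = −3/λ² − 4 < 0, confirming a maximum.

λ̂_MAP = 0.500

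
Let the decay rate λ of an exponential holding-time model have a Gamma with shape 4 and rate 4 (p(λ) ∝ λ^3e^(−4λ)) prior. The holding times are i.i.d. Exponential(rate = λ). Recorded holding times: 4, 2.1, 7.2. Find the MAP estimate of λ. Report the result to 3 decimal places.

The Exponential(rate=λ) likelihood is ∝ λ^n e^(−λΣtᵢ). Here n = 3 and Σtᵢ = 4 + 2.1 + 7.2 = 13.3.
Posterior ∝ λ^3e^(−4λ) · λ^3e^(−13.3λ) = λ^6e^(−17.3λ), i.e. Gamma(7, 17.3).
Mode = (a−1)/b = 6/17.3 ≈ 0.347.

λ̂_MAP = 0.347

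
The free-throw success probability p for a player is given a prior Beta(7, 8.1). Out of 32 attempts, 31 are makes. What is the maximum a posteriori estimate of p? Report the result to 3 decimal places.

p̂_MAP = 0.820

Prior: Beta(7, 8.1).
Data: 31 successes in 32 trials. The binomial likelihood contributes p^31(1−p)^1, so the posterior is Beta(7+31, 8.1+1) = Beta(38, 9.1).
For Beta(a, b) with a, b > 1 the mode is (a−1)/(a+b−2) = 37/45.1 ≈ 0.820.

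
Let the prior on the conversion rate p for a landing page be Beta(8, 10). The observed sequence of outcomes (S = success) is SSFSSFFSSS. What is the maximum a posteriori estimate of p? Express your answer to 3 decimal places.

Prior: Beta(8, 10).
Data: 7 successes in 10 trials (from the sequence). The binomial likelihood contributes p^7(1−p)^3, so the posterior is Beta(8+7, 10+3) = Beta(15, 13).
For Beta(a, b) with a, b > 1 the mode is (a−1)/(a+b−2) = 14/26 ≈ 0.538.

p̂_MAP = 0.538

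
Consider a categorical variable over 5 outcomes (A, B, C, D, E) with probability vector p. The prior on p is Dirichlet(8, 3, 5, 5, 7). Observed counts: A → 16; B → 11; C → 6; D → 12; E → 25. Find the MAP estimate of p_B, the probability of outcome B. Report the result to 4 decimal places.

MAP estimate of p_B = 0.1398

The posterior is Dirichlet(αᵢ + nᵢ) = Dirichlet(24, 14, 11, 17, 32).
For a Dirichlet(a₁,…,a_K) with all aᵢ > 1, the mode has j-th component (aⱼ − 1)/(Σaᵢ − K).
Here Σaᵢ = 98 and K = 5, so p_B = (14 − 1)/(98 − 5) = 13/93 ≈ 0.1398.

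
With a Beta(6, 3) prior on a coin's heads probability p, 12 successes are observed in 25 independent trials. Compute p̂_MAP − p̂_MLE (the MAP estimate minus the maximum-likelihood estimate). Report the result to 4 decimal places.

MAP − MLE = 0.0513

Posterior is Beta(18, 16); MAP = (18−1)/(34−2) = 17/32 ≈ 0.53125.
MLE ignores the prior: p̂_MLE = k/n = 12/25 ≈ 0.48000.
Difference = 17/32 − 12/25 = 41/800 ≈ 0.0513.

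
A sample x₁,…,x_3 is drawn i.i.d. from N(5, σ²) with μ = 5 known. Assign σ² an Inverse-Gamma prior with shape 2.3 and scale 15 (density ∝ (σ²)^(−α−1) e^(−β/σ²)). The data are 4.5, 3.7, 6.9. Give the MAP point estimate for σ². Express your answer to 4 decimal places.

σ̂²_MAP = 3.7031

Sum of squared deviations about the known mean: SS = (4.5−5)² + (3.7−5)² + (6.9−5)² = 5.55.
The Normal likelihood contributes (σ²)^(−n/2) exp(−SS/(2σ²)), so the posterior is Inverse-Gamma(α + n/2, β + SS/2) = Inverse-Gamma(3.8, 17.775).
The mode of Inverse-Gamma(a, b) is b/(a+1) = 17.775/4.8 ≈ 3.7031.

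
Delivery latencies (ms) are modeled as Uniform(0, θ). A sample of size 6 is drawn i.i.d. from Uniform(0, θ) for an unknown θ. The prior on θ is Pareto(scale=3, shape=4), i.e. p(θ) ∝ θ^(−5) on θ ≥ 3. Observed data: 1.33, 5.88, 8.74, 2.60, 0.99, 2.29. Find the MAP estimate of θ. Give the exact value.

The Uniform(0, θ) likelihood is θ^(−n) for θ ≥ max(xᵢ), zero otherwise. Here max(xᵢ) = 8.74.
Posterior ∝ θ^(−5) · θ^(−6) = θ^(−11) on θ ≥ max(3, 8.74) = 8.74.
This density is strictly decreasing in θ, so the posterior mode lies at the lower boundary of the support.

θ̂_MAP = 8.74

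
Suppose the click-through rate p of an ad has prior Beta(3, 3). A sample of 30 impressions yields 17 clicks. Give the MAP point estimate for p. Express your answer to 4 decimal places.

Prior: Beta(3, 3).
Data: 17 successes in 30 trials. The binomial likelihood contributes p^17(1−p)^13, so the posterior is Beta(3+17, 3+13) = Beta(20, 16).
For Beta(a, b) with a, b > 1 the mode is (a−1)/(a+b−2) = 19/34 ≈ 0.5588.

p̂_MAP = 0.5588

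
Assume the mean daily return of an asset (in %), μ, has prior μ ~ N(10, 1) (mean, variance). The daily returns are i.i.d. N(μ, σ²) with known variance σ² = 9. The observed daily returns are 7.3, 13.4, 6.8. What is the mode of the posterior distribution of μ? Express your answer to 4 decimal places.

μ̂_MAP = 9.7917

n = 3; x̄ = (7.3 + 13.4 + 6.8)/3 = 27.5/3 = 55/6 ≈ 9.1667.
For a Normal prior and Normal likelihood with known variance, the posterior is Normal; its mode equals its mean, the precision-weighted average.
Prior precision 1/σ₀² = 1/1 = 1; data precision n/σ² = 3/9 = 1/3.
μ̂ = (1·10 + (1/3)·(55/6)) / (1 + 1/3) = (235/18)/(4/3) = 235/24 ≈ 9.7917.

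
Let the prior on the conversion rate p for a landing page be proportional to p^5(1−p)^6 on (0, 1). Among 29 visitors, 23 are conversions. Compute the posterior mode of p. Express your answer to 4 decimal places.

p̂_MAP = 0.7000

The prior density ∝ p^5(1−p)^6 is the kernel of Beta(6, 7).
Data: 23 successes in 29 trials. The binomial likelihood contributes p^23(1−p)^6, so the posterior is Beta(6+23, 7+6) = Beta(29, 13).
For Beta(a, b) with a, b > 1 the mode is (a−1)/(a+b−2) = 28/40 ≈ 0.7000.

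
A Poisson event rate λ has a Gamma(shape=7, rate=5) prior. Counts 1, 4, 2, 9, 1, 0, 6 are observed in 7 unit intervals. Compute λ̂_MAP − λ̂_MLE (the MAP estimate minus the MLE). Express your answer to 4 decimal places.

MAP − MLE = -0.8690

Σxᵢ = 23. Posterior is Gamma(30, 12); MAP = (30−1)/12 = 29/12 ≈ 2.41667.
MLE = x̄ = 23/7 ≈ 3.28571.
Difference = 29/12 − 23/7 = -73/84 ≈ -0.8690.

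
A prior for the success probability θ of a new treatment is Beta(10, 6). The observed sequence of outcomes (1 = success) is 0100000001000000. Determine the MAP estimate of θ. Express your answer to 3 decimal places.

Prior: Beta(10, 6).
Data: 2 successes in 16 trials (from the sequence). The binomial likelihood contributes θ^2(1−θ)^14, so the posterior is Beta(10+2, 6+14) = Beta(12, 20).
For Beta(a, b) with a, b > 1 the mode is (a−1)/(a+b−2) = 11/30 ≈ 0.367.

θ̂_MAP = 0.367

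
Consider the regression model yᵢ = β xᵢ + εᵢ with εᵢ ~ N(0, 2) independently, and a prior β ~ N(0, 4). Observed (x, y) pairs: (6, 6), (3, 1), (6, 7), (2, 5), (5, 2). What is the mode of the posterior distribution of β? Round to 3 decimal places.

log p(β | y) = −Σ(yᵢ − βxᵢ)²/(2·2) − β²/(2·4) + const.
Setting the derivative to zero: Σxᵢ(yᵢ − βxᵢ)/2 − β/4 = 0, so β = Σxᵢyᵢ / (Σxᵢ² + σ²/τ²).
Σxᵢyᵢ = 6·6 + 3·1 + 6·7 + 2·5 + 5·2 = 101; Σxᵢ² = 110; σ²/τ² = 0.5.
β̂_MAP = 101 / (110 + 0.5) = 101/110.5 ≈ 0.914.

β̂_MAP = 0.914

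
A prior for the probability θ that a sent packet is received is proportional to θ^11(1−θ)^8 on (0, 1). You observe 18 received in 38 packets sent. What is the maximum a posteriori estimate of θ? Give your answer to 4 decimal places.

The prior density ∝ θ^11(1−θ)^8 is the kernel of Beta(12, 9).
Data: 18 successes in 38 trials. The binomial likelihood contributes θ^18(1−θ)^20, so the posterior is Beta(12+18, 9+20) = Beta(30, 29).
For Beta(a, b) with a, b > 1 the mode is (a−1)/(a+b−2) = 29/57 ≈ 0.5088.

θ̂_MAP = 0.5088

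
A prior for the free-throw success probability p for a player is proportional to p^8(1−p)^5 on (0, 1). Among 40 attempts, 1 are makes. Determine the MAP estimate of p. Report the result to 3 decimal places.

The prior density ∝ p^8(1−p)^5 is the kernel of Beta(9, 6).
Data: 1 success in 40 trials. The binomial likelihood contributes p(1−p)^39, so the posterior is Beta(9+1, 6+39) = Beta(10, 45).
For Beta(a, b) with a, b > 1 the mode is (a−1)/(a+b−2) = 9/53 ≈ 0.170.

p̂_MAP = 0.170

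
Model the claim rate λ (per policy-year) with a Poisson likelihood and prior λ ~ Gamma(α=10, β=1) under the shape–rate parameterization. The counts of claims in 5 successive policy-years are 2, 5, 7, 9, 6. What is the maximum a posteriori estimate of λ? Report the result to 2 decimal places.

λ̂_MAP = 6.33

Σxᵢ = 2+5+7+9+6 = 29, with n = 5.
Posterior ∝ λ^9e^(−1λ) · λ^29e^(−5λ) = λ^38e^(−6λ), i.e. Gamma(shape=39, rate=6).
The mode of a Gamma(a, b) with a ≥ 1 (shape–rate) is (a−1)/b = 38/6 ≈ 6.33.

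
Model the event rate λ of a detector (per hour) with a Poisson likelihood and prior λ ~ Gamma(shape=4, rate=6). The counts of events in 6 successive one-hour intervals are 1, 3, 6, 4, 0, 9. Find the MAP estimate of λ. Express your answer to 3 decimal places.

λ̂_MAP = 2.167

Σxᵢ = 1+3+6+4+0+9 = 23, with n = 6.
Posterior ∝ λ^3e^(−6λ) · λ^23e^(−6λ) = λ^26e^(−12λ), i.e. Gamma(shape=27, rate=12).
The mode of a Gamma(a, b) with a ≥ 1 (shape–rate) is (a−1)/b = 26/12 ≈ 2.167.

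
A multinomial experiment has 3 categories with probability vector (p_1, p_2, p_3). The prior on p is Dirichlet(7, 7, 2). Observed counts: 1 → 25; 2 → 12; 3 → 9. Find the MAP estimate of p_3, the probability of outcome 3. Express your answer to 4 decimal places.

The posterior is Dirichlet(αᵢ + nᵢ) = Dirichlet(32, 19, 11).
For a Dirichlet(a₁,…,a_K) with all aᵢ > 1, the mode has j-th component (aⱼ − 1)/(Σaᵢ − K).
Here Σaᵢ = 62 and K = 3, so p_3 = (11 − 1)/(62 − 3) = 10/59 ≈ 0.1695.

MAP estimate: 0.1695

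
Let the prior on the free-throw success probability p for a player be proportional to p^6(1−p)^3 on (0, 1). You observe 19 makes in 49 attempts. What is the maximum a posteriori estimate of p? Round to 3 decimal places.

p̂_MAP = 0.431

The prior density ∝ p^6(1−p)^3 is the kernel of Beta(7, 4).
Data: 19 successes in 49 trials. The binomial likelihood contributes p^19(1−p)^30, so the posterior is Beta(7+19, 4+30) = Beta(26, 34).
For Beta(a, b) with a, b > 1 the mode is (a−1)/(a+b−2) = 25/58 ≈ 0.431.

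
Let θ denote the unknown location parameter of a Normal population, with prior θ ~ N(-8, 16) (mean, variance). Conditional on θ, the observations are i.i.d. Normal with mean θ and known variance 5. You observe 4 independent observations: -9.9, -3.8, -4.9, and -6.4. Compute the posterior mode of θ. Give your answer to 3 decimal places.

θ̂_MAP = -6.377

n = 4; x̄ = ((-9.9) + (-3.8) + (-4.9) + (-6.4))/4 = -25/4 = -6.25.
For a Normal prior and Normal likelihood with known variance, the posterior is Normal; its mode equals its mean, the precision-weighted average.
Prior precision 1/σ₀² = 1/16 = 0.0625; data precision n/σ² = 4/5 = 0.8.
θ̂ = (0.0625·(-8) + 0.8·(-6.25)) / (0.0625 + 0.8) = (-5.5)/0.8625 = -440/69 ≈ -6.377.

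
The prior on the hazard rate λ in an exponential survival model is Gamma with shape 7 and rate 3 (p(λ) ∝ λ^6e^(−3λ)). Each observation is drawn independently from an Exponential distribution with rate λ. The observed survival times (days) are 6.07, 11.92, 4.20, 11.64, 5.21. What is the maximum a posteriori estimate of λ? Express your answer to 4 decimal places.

The Exponential(rate=λ) likelihood is ∝ λ^n e^(−λΣtᵢ). Here n = 5 and Σtᵢ = 6.07 + 11.92 + 4.20 + 11.64 + 5.21 = 39.04.
Posterior ∝ λ^6e^(−3λ) · λ^5e^(−39.04λ) = λ^11e^(−42.04λ), i.e. Gamma(12, 42.04).
Mode = (a−1)/b = 11/42.04 ≈ 0.2617.

λ̂_MAP = 0.2617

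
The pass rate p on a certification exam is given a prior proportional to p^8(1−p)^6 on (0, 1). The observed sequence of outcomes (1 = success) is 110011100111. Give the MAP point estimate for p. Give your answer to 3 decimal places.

p̂_MAP = 0.615

The prior density ∝ p^8(1−p)^6 is the kernel of Beta(9, 7).
Data: 8 successes in 12 trials (from the sequence). The binomial likelihood contributes p^8(1−p)^4, so the posterior is Beta(9+8, 7+4) = Beta(17, 11).
For Beta(a, b) with a, b > 1 the mode is (a−1)/(a+b−2) = 16/26 ≈ 0.615.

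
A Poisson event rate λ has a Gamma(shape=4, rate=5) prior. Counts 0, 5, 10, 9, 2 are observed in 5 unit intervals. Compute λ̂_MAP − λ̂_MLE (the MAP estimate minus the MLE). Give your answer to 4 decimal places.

MAP − MLE = -2.3000

Σxᵢ = 26. Posterior is Gamma(30, 10); MAP = (30−1)/10 = 29/10 ≈ 2.90000.
MLE = x̄ = 26/5 ≈ 5.20000.
Difference = 29/10 − 26/5 = -23/10 ≈ -2.3000.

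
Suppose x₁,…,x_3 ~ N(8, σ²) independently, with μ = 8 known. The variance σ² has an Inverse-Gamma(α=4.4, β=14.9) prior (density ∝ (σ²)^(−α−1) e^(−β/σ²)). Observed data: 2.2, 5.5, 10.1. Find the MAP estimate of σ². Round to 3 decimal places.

Sum of squared deviations about the known mean: SS = (2.2−8)² + (5.5−8)² + (10.1−8)² = 44.3.
The Normal likelihood contributes (σ²)^(−n/2) exp(−SS/(2σ²)), so the posterior is Inverse-Gamma(α + n/2, β + SS/2) = Inverse-Gamma(5.9, 37.05).
The mode of Inverse-Gamma(a, b) is b/(a+1) = 37.05/6.9 ≈ 5.370.

σ̂²_MAP = 5.370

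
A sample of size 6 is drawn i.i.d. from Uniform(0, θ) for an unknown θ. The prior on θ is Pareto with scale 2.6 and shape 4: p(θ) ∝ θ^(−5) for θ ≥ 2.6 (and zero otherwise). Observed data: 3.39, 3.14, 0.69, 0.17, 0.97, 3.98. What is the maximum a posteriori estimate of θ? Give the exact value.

The Uniform(0, θ) likelihood is θ^(−n) for θ ≥ max(xᵢ), zero otherwise. Here max(xᵢ) = 3.98.
Posterior ∝ θ^(−5) · θ^(−6) = θ^(−11) on θ ≥ max(2.6, 3.98) = 3.98.
This density is strictly decreasing in θ, so the posterior mode lies at the lower boundary of the support.

θ̂_MAP = 3.98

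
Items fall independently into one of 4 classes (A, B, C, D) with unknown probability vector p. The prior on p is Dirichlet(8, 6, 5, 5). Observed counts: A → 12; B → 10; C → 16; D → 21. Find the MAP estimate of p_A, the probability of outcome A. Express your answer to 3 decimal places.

MAP estimate of p_A = 0.241

The posterior is Dirichlet(αᵢ + nᵢ) = Dirichlet(20, 16, 21, 26).
For a Dirichlet(a₁,…,a_K) with all aᵢ > 1, the mode has j-th component (aⱼ − 1)/(Σaᵢ − K).
Here Σaᵢ = 83 and K = 4, so p_A = (20 − 1)/(83 − 4) = 19/79 ≈ 0.241.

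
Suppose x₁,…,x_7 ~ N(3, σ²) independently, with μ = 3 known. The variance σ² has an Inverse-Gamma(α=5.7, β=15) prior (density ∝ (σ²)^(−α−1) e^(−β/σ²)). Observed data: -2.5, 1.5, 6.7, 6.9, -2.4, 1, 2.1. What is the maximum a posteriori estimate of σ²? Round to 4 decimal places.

σ̂²_MAP = 6.1456

Sum of squared deviations about the known mean: SS = (-2.5−3)² + (1.5−3)² + (6.7−3)² + (6.9−3)² + (-2.4−3)² + (1−3)² + (2.1−3)² = 95.37.
The Normal likelihood contributes (σ²)^(−n/2) exp(−SS/(2σ²)), so the posterior is Inverse-Gamma(α + n/2, β + SS/2) = Inverse-Gamma(9.2, 62.685).
The mode of Inverse-Gamma(a, b) is b/(a+1) = 62.685/10.2 ≈ 6.1456.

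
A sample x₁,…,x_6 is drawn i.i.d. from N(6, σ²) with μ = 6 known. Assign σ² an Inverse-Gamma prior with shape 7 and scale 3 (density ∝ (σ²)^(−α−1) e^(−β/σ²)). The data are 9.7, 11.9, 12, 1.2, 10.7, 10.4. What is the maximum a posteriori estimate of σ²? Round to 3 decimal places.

Sum of squared deviations about the known mean: SS = (9.7−6)² + (11.9−6)² + (12−6)² + (1.2−6)² + (10.7−6)² + (10.4−6)² = 148.99.
The Normal likelihood contributes (σ²)^(−n/2) exp(−SS/(2σ²)), so the posterior is Inverse-Gamma(α + n/2, β + SS/2) = Inverse-Gamma(10, 77.495).
The mode of Inverse-Gamma(a, b) is b/(a+1) = 77.495/11 ≈ 7.045.

σ̂²_MAP = 7.045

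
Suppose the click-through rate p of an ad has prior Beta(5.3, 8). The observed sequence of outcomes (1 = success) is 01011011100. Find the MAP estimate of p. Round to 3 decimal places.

p̂_MAP = 0.462

Prior: Beta(5.3, 8).
Data: 6 successes in 11 trials (from the sequence). The binomial likelihood contributes p^6(1−p)^5, so the posterior is Beta(5.3+6, 8+5) = Beta(11.3, 13).
For Beta(a, b) with a, b > 1 the mode is (a−1)/(a+b−2) = 10.3/22.3 ≈ 0.462.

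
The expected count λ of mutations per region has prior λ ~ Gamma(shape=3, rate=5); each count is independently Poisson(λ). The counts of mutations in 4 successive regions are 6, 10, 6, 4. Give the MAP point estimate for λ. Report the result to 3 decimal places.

λ̂_MAP = 3.111

Σxᵢ = 6+10+6+4 = 26, with n = 4.
Posterior ∝ λ^2e^(−5λ) · λ^26e^(−4λ) = λ^28e^(−9λ), i.e. Gamma(shape=29, rate=9).
The mode of a Gamma(a, b) with a ≥ 1 (shape–rate) is (a−1)/b = 28/9 ≈ 3.111.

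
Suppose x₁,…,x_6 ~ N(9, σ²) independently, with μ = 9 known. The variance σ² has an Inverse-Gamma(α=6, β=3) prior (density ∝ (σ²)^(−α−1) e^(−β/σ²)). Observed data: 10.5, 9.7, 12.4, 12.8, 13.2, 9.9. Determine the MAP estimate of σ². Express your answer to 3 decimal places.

σ̂²_MAP = 2.660

Sum of squared deviations about the known mean: SS = (10.5−9)² + (9.7−9)² + (12.4−9)² + (12.8−9)² + (13.2−9)² + (9.9−9)² = 47.19.
The Normal likelihood contributes (σ²)^(−n/2) exp(−SS/(2σ²)), so the posterior is Inverse-Gamma(α + n/2, β + SS/2) = Inverse-Gamma(9, 26.595).
The mode of Inverse-Gamma(a, b) is b/(a+1) = 26.595/10 ≈ 2.660.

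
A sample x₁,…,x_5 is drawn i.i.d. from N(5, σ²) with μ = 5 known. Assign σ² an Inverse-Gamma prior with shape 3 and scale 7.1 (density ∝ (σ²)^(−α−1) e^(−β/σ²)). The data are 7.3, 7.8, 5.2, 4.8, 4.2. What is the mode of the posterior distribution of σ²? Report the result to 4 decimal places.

Sum of squared deviations about the known mean: SS = (7.3−5)² + (7.8−5)² + (5.2−5)² + (4.8−5)² + (4.2−5)² = 13.85.
The Normal likelihood contributes (σ²)^(−n/2) exp(−SS/(2σ²)), so the posterior is Inverse-Gamma(α + n/2, β + SS/2) = Inverse-Gamma(5.5, 14.025).
The mode of Inverse-Gamma(a, b) is b/(a+1) = 14.025/6.5 ≈ 2.1577.

σ̂²_MAP = 2.1577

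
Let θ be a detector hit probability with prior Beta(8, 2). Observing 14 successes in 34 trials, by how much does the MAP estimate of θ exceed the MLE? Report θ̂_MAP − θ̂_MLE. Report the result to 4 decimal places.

Posterior is Beta(22, 22); MAP = (22−1)/(44−2) = 21/42 ≈ 0.50000.
MLE ignores the prior: θ̂_MLE = k/n = 14/34 ≈ 0.41176.
Difference = 21/42 − 14/34 = 3/34 ≈ 0.0882.

MAP − MLE = 0.0882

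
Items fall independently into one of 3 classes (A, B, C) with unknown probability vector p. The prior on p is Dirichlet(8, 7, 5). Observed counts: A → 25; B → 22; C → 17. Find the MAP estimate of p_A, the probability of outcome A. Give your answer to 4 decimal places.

The posterior is Dirichlet(αᵢ + nᵢ) = Dirichlet(33, 29, 22).
For a Dirichlet(a₁,…,a_K) with all aᵢ > 1, the mode has j-th component (aⱼ − 1)/(Σaᵢ − K).
Here Σaᵢ = 84 and K = 3, so p_A = (33 − 1)/(84 − 3) = 32/81 ≈ 0.3951.

MAP estimate of p_A = 0.3951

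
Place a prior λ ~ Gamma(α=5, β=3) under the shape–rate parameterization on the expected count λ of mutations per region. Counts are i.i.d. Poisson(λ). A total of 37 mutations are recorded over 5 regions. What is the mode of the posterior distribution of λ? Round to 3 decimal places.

Σxᵢ = 37, n = 5.
Posterior ∝ λ^4e^(−3λ) · λ^37e^(−5λ) = λ^41e^(−8λ), i.e. Gamma(shape=42, rate=8).
The mode of a Gamma(a, b) with a ≥ 1 (shape–rate) is (a−1)/b = 41/8 ≈ 5.125.

λ̂_MAP = 5.125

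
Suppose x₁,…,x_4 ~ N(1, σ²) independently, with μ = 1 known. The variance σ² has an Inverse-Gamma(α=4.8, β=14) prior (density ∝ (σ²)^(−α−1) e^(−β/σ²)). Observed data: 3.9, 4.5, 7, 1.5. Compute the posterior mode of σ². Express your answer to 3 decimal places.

σ̂²_MAP = 5.443

Sum of squared deviations about the known mean: SS = (3.9−1)² + (4.5−1)² + (7−1)² + (1.5−1)² = 56.91.
The Normal likelihood contributes (σ²)^(−n/2) exp(−SS/(2σ²)), so the posterior is Inverse-Gamma(α + n/2, β + SS/2) = Inverse-Gamma(6.8, 42.455).
The mode of Inverse-Gamma(a, b) is b/(a+1) = 42.455/7.8 ≈ 5.443.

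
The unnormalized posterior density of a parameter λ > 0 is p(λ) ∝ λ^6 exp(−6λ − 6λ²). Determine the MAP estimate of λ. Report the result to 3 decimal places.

λ̂_MAP = 0.500

ℓ'(λ) = 6/λ − 6 − 12λ. Setting this to zero and multiplying by λ: 12λ² + 6λ − 6 = 0.
λ = (−6 + √(6² + 4·12·6)) / (2·12) = (−6 + √324) / 24 = (−6 + 18)/24 = 1/2.
ℓ''(λ) = −6/λ² − 12 < 0, confirming a maximum.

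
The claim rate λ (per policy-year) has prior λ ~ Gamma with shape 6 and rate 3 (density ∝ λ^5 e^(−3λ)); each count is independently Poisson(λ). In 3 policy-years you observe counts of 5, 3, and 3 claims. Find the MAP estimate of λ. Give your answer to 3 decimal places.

λ̂_MAP = 2.667

Σxᵢ = 5+3+3 = 11, with n = 3.
Posterior ∝ λ^5e^(−3λ) · λ^11e^(−3λ) = λ^16e^(−6λ), i.e. Gamma(shape=17, rate=6).
The mode of a Gamma(a, b) with a ≥ 1 (shape–rate) is (a−1)/b = 16/6 ≈ 2.667.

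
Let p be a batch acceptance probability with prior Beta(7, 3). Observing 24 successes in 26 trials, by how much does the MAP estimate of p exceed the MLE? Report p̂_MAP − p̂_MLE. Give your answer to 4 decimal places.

MAP − MLE = -0.0407

Posterior is Beta(31, 5); MAP = (31−1)/(36−2) = 30/34 ≈ 0.88235.
MLE ignores the prior: p̂_MLE = k/n = 24/26 ≈ 0.92308.
Difference = 30/34 − 24/26 = -9/221 ≈ -0.0407.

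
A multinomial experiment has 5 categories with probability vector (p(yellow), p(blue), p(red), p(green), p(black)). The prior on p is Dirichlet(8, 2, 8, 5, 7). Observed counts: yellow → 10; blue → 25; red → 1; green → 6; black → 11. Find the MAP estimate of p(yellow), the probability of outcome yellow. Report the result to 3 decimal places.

The posterior is Dirichlet(αᵢ + nᵢ) = Dirichlet(18, 27, 9, 11, 18).
For a Dirichlet(a₁,…,a_K) with all aᵢ > 1, the mode has j-th component (aⱼ − 1)/(Σaᵢ − K).
Here Σaᵢ = 83 and K = 5, so p(yellow) = (18 − 1)/(83 − 5) = 17/78 ≈ 0.218.

MAP estimate of p(yellow) = 0.218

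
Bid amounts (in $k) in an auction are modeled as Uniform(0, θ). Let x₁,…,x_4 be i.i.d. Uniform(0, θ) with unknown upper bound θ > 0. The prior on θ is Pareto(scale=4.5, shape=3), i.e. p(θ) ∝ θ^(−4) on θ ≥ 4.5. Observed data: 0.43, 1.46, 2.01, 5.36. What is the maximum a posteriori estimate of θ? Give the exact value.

θ̂_MAP = 5.36

The Uniform(0, θ) likelihood is θ^(−n) for θ ≥ max(xᵢ), zero otherwise. Here max(xᵢ) = 5.36.
Posterior ∝ θ^(−4) · θ^(−4) = θ^(−8) on θ ≥ max(4.5, 5.36) = 5.36.
This density is strictly decreasing in θ, so the posterior mode lies at the lower boundary of the support.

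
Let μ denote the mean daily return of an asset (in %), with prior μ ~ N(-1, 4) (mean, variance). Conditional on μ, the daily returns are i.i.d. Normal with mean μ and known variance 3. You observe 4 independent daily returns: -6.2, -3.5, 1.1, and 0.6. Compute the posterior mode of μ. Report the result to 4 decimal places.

n = 4; x̄ = ((-6.2) + (-3.5) + 1.1 + 0.6)/4 = -8/4 = -2.
For a Normal prior and Normal likelihood with known variance, the posterior is Normal; its mode equals its mean, the precision-weighted average.
Prior precision 1/σ₀² = 1/4 = 0.25; data precision n/σ² = 4/3.
μ̂ = (0.25·(-1) + (4/3)·(-2)) / (0.25 + 4/3) = (-35/12)/(19/12) = -35/19 ≈ -1.8421.

μ̂_MAP = -1.8421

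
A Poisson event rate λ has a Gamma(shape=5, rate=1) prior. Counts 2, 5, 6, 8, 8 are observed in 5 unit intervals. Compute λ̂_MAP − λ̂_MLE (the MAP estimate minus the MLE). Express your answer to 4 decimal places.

MAP − MLE = -0.3000

Σxᵢ = 29. Posterior is Gamma(34, 6); MAP = (34−1)/6 = 33/6 ≈ 5.50000.
MLE = x̄ = 29/5 ≈ 5.80000.
Difference = 33/6 − 29/5 = -3/10 ≈ -0.3000.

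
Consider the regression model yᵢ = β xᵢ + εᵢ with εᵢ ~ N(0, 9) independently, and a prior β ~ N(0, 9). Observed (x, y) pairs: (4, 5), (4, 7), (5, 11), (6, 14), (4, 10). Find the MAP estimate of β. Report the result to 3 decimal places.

β̂_MAP = 2.064

log p(β | y) = −Σ(yᵢ − βxᵢ)²/(2·9) − β²/(2·9) + const.
Setting the derivative to zero: Σxᵢ(yᵢ − βxᵢ)/9 − β/9 = 0, so β = Σxᵢyᵢ / (Σxᵢ² + σ²/τ²).
Σxᵢyᵢ = 4·5 + 4·7 + 5·11 + 6·14 + 4·10 = 227; Σxᵢ² = 109; σ²/τ² = 1.
β̂_MAP = 227 / (109 + 1) = 227/110 ≈ 2.064.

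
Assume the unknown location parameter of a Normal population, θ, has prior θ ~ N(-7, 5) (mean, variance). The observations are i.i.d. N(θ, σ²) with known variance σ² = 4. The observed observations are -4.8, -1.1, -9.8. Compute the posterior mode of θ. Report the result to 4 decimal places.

θ̂_MAP = -5.6053

n = 3; x̄ = ((-4.8) + (-1.1) + (-9.8))/3 = -15.7/3 = -157/30 ≈ -5.2333.
For a Normal prior and Normal likelihood with known variance, the posterior is Normal; its mode equals its mean, the precision-weighted average.
Prior precision 1/σ₀² = 1/5 = 0.2; data precision n/σ² = 3/4 = 0.75.
θ̂ = (0.2·(-7) + 0.75·(-157/30)) / (0.2 + 0.75) = (-5.325)/0.95 = -213/38 ≈ -5.6053.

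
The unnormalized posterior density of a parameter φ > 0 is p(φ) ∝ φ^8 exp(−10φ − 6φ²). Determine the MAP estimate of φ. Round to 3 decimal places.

φ̂_MAP = 0.500

ℓ'(φ) = 8/φ − 10 − 12φ. Setting this to zero and multiplying by φ: 12φ² + 10φ − 8 = 0.
φ = (−10 + √(10² + 4·12·8)) / (2·12) = (−10 + √484) / 24 = (−10 + 22)/24 = 1/2.
ℓ''(φ) = −8/φ² − 12 < 0, confirming a maximum.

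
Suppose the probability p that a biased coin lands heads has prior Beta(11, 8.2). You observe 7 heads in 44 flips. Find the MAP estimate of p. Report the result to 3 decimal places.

p̂_MAP = 0.278

Prior: Beta(11, 8.2).
Data: 7 successes in 44 trials. The binomial likelihood contributes p^7(1−p)^37, so the posterior is Beta(11+7, 8.2+37) = Beta(18, 45.2).
For Beta(a, b) with a, b > 1 the mode is (a−1)/(a+b−2) = 17/61.2 ≈ 0.278.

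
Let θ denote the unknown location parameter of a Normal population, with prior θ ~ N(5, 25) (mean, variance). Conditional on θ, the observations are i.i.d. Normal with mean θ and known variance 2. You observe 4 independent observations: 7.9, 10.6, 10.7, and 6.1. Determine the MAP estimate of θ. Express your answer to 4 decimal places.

n = 4; x̄ = (7.9 + 10.6 + 10.7 + 6.1)/4 = 35.3/4 = 8.825.
For a Normal prior and Normal likelihood with known variance, the posterior is Normal; its mode equals its mean, the precision-weighted average.
Prior precision 1/σ₀² = 1/25 = 0.04; data precision n/σ² = 4/2 = 2.
θ̂ = (0.04·5 + 2·8.825) / (0.04 + 2) = 17.85/2.04 = 8.7500.

θ̂_MAP = 8.7500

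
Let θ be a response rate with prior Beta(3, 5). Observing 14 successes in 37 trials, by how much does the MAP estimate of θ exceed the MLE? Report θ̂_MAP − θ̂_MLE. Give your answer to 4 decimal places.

MAP − MLE = -0.0063

Posterior is Beta(17, 28); MAP = (17−1)/(45−2) = 16/43 ≈ 0.37209.
MLE ignores the prior: θ̂_MLE = k/n = 14/37 ≈ 0.37838.
Difference = 16/43 − 14/37 = -10/1591 ≈ -0.0063.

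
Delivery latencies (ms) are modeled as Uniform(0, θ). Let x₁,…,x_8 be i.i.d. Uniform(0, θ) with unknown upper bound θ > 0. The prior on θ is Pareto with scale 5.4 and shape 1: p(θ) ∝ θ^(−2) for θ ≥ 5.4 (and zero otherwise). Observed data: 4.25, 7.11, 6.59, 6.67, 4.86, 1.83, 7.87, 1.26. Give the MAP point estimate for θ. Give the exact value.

The Uniform(0, θ) likelihood is θ^(−n) for θ ≥ max(xᵢ), zero otherwise. Here max(xᵢ) = 7.87.
Posterior ∝ θ^(−2) · θ^(−8) = θ^(−10) on θ ≥ max(5.4, 7.87) = 7.87.
This density is strictly decreasing in θ, so the posterior mode lies at the lower boundary of the support.

θ̂_MAP = 7.87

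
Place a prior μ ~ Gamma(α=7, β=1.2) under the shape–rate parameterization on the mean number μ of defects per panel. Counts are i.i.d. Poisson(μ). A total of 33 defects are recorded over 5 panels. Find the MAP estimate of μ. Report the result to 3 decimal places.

μ̂_MAP = 6.290

Σxᵢ = 33, n = 5.
Posterior ∝ μ^6e^(−1.2μ) · μ^33e^(−5μ) = μ^39e^(−6.2μ), i.e. Gamma(shape=40, rate=6.2).
The mode of a Gamma(a, b) with a ≥ 1 (shape–rate) is (a−1)/b = 39/6.2 ≈ 6.290.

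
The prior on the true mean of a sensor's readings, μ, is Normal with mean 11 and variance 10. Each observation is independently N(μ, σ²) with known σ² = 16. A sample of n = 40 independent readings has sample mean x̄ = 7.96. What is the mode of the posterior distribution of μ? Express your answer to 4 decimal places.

μ̂_MAP = 8.0769

n = 40, x̄ = 7.96.
For a Normal prior and Normal likelihood with known variance, the posterior is Normal; its mode equals its mean, the precision-weighted average.
Prior precision 1/σ₀² = 1/10 = 0.1; data precision n/σ² = 40/16 = 2.5.
μ̂ = (0.1·11 + 2.5·7.96) / (0.1 + 2.5) = 21/2.6 = 105/13 ≈ 8.0769.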